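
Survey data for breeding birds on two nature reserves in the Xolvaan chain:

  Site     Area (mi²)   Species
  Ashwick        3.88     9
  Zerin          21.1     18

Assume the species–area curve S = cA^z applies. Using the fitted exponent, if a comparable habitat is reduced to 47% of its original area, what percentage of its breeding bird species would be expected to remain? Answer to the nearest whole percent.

73%

z = ln(18/9) / ln(21.1/3.88) = 0.6931 / 1.6934 = 0.4093
S_new/S_old = (A_new/A_old)^z = 0.47^0.4093 = exp(0.4093 × -0.7550) = 0.7342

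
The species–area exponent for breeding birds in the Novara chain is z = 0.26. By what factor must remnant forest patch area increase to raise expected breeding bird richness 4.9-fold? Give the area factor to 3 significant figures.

(A₂/A₁)^0.26 = 4.9, so A₂/A₁ = 4.9^(1/0.26) = 4.9^3.846
ln(A₂/A₁) = ln 4.9 / 0.26 = 1.5892 / 0.26 = 6.1124
A₂/A₁ = e^6.1124 ≈ 451.4

451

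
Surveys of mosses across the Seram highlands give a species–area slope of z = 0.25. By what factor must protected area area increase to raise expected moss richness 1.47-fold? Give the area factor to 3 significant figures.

4.67

(A₂/A₁)^0.25 = 1.47, so A₂/A₁ = 1.47^(1/0.25) = 1.47^4
ln(A₂/A₁) = ln 1.47 / 0.25 = 0.3853 / 0.25 = 1.5410
A₂/A₁ = e^1.5410 ≈ 4.669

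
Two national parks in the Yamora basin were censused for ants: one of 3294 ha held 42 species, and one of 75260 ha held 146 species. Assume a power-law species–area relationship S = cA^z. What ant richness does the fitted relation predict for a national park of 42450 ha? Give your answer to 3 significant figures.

116

z = ln(146/42) / ln(75260/3294) = 1.2459 / 3.1288 = 0.3982
c = 42 / 3294^0.3982 = 42 / 25.16 = 1.669
S₃ = 1.669 × 42450^0.3982 = 1.669 × 69.64 ≈ 116.2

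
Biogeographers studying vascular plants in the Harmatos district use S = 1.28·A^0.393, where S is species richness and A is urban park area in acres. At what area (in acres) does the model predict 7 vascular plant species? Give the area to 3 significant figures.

75.4 acres

7 = 1.28 × A^0.393  ⇒  A^0.393 = 7/1.28 = 5.469
ln A = ln(5.469) / 0.393 = 1.6991 / 0.393 = 4.3233
A = e^4.3233 ≈ 75.44 acres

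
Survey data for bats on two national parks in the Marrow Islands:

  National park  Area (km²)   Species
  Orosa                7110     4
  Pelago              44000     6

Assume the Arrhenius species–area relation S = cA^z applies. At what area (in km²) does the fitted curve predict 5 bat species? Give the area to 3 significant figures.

19400 km²

z = ln(6/4) / ln(44000/7110) = 0.4055 / 1.8227 = 0.2225
c = 4 / 7110^0.2225 = 4 / 7.192 = 0.5562
A = (5/0.5562)^(1/0.2225) ⇒ ln A = ln(8.99)/0.2225 = 9.8724
A = e^9.8724 ≈ 19387 km²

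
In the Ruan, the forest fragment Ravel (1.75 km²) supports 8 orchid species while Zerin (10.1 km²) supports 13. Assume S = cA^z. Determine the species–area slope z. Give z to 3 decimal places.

0.277

Taking logs: ln S = ln c + z ln A, so z = (ln S₂ − ln S₁)/(ln A₂ − ln A₁).
z = ln(13/8) / ln(10.1/1.75) = ln(1.625) / ln(5.771) = 0.4855 / 1.7529 = 0.2770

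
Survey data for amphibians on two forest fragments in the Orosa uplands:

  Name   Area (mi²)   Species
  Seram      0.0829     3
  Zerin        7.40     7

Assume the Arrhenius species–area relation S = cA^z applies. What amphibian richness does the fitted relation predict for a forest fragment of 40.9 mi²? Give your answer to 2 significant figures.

z = ln(7/3) / ln(7.4/0.0829) = 0.8473 / 4.4916 = 0.1886
c = 3 / 0.0829^0.1886 = 3 / 0.6252 = 4.799
S₃ = 4.799 × 40.9^0.1886 = 4.799 × 2.014 ≈ 9.664

9.7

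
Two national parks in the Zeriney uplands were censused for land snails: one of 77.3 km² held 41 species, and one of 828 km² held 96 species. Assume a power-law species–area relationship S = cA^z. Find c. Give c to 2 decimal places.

8.62

z = ln(S₂/S₁) / ln(A₂/A₁) = ln(96/41) / ln(828/77.3) = 0.8508 / 2.3713 = 0.3588
c = S₁ / A₁^z = 41 / 77.3^0.3588 = 41 / 4.758 = 8.617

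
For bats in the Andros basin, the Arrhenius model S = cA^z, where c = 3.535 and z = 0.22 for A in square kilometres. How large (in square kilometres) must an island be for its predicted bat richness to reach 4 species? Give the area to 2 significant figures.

4 = 3.535 × A^0.22  ⇒  A^0.22 = 4/3.535 = 1.132
ln A = ln(1.132) / 0.22 = 0.1236 / 0.22 = 0.5617
A = e^0.5617 ≈ 1.754 square kilometres

1.8 square kilometres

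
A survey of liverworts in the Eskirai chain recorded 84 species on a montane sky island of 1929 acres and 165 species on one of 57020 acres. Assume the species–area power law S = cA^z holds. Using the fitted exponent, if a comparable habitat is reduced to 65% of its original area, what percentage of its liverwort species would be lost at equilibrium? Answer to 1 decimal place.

8.2%

z = ln(165/84) / ln(57020/1929) = 0.6751 / 3.3864 = 0.1994
S_new/S_old = (A_new/A_old)^z = 0.65^0.1994 = exp(0.1994 × -0.4308) = 0.9177
Fraction lost = 1 − 0.9177 = 0.0823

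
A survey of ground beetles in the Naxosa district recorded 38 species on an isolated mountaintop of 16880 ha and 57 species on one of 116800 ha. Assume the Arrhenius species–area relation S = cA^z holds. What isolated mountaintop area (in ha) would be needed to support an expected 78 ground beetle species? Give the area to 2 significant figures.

z = ln(57/38) / ln(116800/16880) = 0.4055 / 1.9343 = 0.2096
c = 38 / 16880^0.2096 = 38 / 7.693 = 4.939
A = (78/4.939)^(1/0.2096) ⇒ ln A = ln(15.79)/0.2096 = 13.1646
A = e^13.1646 ≈ 521555 ha

520000 ha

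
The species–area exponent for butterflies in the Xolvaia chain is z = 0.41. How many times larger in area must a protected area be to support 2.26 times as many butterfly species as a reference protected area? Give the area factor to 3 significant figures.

(A₂/A₁)^0.41 = 2.26, so A₂/A₁ = 2.26^(1/0.41) = 2.26^2.439
ln(A₂/A₁) = ln 2.26 / 0.41 = 0.8154 / 0.41 = 1.9887
A₂/A₁ = e^1.9887 ≈ 7.306

7.31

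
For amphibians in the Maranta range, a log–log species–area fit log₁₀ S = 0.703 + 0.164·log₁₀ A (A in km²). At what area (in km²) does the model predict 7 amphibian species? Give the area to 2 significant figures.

7.4 km²

7 = 5.047 × A^0.164  ⇒  A^0.164 = 7/5.047 = 1.387
ln A = ln(1.387) / 0.164 = 0.3272 / 0.164 = 1.9951
A = e^1.9951 ≈ 7.353 km²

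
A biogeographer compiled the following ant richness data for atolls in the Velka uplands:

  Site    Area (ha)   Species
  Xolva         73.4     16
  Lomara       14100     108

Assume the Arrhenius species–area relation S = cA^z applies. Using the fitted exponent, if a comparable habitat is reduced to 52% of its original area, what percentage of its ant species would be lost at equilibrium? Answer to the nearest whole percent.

21%

z = ln(108/16) / ln(14100/73.4) = 1.9095 / 5.2580 = 0.3632
S_new/S_old = (A_new/A_old)^z = 0.52^0.3632 = exp(0.3632 × -0.6539) = 0.7886
Fraction lost = 1 − 0.7886 = 0.2114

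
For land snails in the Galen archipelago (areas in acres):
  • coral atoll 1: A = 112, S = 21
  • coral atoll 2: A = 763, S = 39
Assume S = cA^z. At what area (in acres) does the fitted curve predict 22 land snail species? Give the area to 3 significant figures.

z = ln(39/21) / ln(763/112) = 0.6190 / 1.9188 = 0.3226
c = 21 / 112^0.3226 = 21 / 4.583 = 4.582
A = (22/4.582)^(1/0.3226) ⇒ ln A = ln(4.801)/0.3226 = 4.8627
A = e^4.8627 ≈ 129.4 acres

129 acres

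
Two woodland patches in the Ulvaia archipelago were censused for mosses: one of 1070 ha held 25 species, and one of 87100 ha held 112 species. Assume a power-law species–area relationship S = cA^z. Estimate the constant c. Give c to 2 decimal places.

2.32

z = ln(S₂/S₁) / ln(A₂/A₁) = ln(112/25) / ln(87100/1070) = 1.4996 / 4.3994 = 0.3409
c = S₁ / A₁^z = 25 / 1070^0.3409 = 25 / 10.78 = 2.319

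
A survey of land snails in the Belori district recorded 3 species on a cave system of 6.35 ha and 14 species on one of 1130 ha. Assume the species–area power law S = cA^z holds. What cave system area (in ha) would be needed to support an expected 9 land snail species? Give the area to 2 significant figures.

260 ha

z = ln(14/3) / ln(1130/6.35) = 1.5404 / 5.1815 = 0.2973
c = 3 / 6.35^0.2973 = 3 / 1.732 = 1.732
A = (9/1.732)^(1/0.2973) ⇒ ln A = ln(5.197)/0.2973 = 5.5438
A = e^5.5438 ≈ 255.6 ha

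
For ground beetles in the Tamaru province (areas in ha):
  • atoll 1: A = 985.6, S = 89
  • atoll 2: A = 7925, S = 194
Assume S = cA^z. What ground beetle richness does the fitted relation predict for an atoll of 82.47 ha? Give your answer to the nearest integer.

z = ln(194/89) / ln(7925/985.6) = 0.7792 / 2.0845 = 0.3738
c = 89 / 985.6^0.3738 = 89 / 13.15 = 6.766
S₃ = 6.766 × 82.47^0.3738 = 6.766 × 5.204 ≈ 35.21

35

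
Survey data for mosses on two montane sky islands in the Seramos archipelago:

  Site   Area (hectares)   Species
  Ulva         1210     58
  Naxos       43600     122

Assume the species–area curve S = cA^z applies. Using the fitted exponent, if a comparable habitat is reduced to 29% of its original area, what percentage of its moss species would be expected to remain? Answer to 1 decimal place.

z = ln(122/58) / ln(43600/1210) = 0.7436 / 3.5844 = 0.2074
S_new/S_old = (A_new/A_old)^z = 0.29^0.2074 = exp(0.2074 × -1.2379) = 0.7735

77.4%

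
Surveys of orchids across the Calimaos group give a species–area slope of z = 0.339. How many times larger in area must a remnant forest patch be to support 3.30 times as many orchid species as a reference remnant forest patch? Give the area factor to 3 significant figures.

(A₂/A₁)^0.339 = 3.3, so A₂/A₁ = 3.3^(1/0.339) = 3.3^2.95
ln(A₂/A₁) = ln 3.3 / 0.339 = 1.1939 / 0.339 = 3.5219
A₂/A₁ = e^3.5219 ≈ 33.85

33.8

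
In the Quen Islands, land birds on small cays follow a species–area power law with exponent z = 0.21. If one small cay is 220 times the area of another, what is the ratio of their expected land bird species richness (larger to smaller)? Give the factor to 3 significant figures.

3.10

S₂/S₁ = (A₂/A₁)^z = 220^0.21
ln(S₂/S₁) = 0.21 × ln 220 = 0.21 × 5.3936 = 1.1327
S₂/S₁ = e^1.1327 ≈ 3.104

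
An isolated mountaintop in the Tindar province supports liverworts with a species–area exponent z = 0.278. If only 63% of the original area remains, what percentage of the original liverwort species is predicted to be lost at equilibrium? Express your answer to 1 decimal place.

S_new/S_old = (A_new/A_old)^z = 0.63^0.278
= exp(0.278 × ln 0.63) = exp(0.278 × -0.4620) = exp(-0.1284) ≈ 0.8795
Fraction lost = 1 − 0.8795 = 0.1205

12.1%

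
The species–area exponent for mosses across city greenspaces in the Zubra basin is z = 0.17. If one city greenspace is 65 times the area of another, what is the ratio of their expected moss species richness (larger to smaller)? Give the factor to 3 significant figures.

S₂/S₁ = (A₂/A₁)^z = 65^0.17
ln(S₂/S₁) = 0.17 × ln 65 = 0.17 × 4.1744 = 0.7096
S₂/S₁ = e^0.7096 ≈ 2.033

2.03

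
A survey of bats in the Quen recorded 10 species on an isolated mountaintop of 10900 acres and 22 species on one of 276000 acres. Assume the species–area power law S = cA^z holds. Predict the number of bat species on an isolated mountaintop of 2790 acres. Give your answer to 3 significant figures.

z = ln(22/10) / ln(276000/10900) = 0.7885 / 3.2316 = 0.2440
c = 10 / 10900^0.2440 = 10 / 9.662 = 1.035
S₃ = 1.035 × 2790^0.2440 = 1.035 × 6.929 ≈ 7.171

7.17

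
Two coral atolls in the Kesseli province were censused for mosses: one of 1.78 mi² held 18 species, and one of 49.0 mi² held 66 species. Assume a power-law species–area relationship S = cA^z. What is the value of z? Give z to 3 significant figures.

0.392

Taking logs: ln S = ln c + z ln A, so z = (ln S₂ − ln S₁)/(ln A₂ − ln A₁).
z = ln(66/18) / ln(49/1.78) = ln(3.667) / ln(27.53) = 1.2993 / 3.3152 = 0.3919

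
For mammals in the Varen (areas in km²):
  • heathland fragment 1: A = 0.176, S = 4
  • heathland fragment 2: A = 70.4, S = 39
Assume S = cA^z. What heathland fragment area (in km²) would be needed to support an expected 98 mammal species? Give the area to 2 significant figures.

z = ln(39/4) / ln(70.4/0.176) = 2.2773 / 5.9915 = 0.3801
c = 4 / 0.176^0.3801 = 4 / 0.5167 = 7.742
A = (98/7.742)^(1/0.3801) ⇒ ln A = ln(12.66)/0.3801 = 6.6784
A = e^6.6784 ≈ 795 km²

800 km²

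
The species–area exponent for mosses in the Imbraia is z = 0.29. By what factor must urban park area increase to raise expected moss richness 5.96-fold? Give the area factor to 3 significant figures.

471

(A₂/A₁)^0.29 = 5.96, so A₂/A₁ = 5.96^(1/0.29) = 5.96^3.448
ln(A₂/A₁) = ln 5.96 / 0.29 = 1.7851 / 0.29 = 6.1554
A₂/A₁ = e^6.1554 ≈ 471.3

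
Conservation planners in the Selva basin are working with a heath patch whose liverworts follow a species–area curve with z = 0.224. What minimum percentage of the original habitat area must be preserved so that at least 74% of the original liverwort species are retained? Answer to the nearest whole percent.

26%

Need (A_new/A_old)^0.224 = 0.74, so A_new/A_old = 0.74^(1/0.224) = 0.74^4.464
ln(A_new/A_old) = ln 0.74 / 0.224 = -0.3011 / 0.224 = -1.3442
A_new/A_old = e^-1.3442 ≈ 0.2607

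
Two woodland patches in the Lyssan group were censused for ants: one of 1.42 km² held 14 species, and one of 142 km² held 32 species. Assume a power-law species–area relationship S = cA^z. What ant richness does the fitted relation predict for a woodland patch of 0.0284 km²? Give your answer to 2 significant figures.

z = ln(32/14) / ln(142/1.42) = 0.8267 / 4.6052 = 0.1795
c = 14 / 1.42^0.1795 = 14 / 1.065 = 13.15
S₃ = 13.15 × 0.0284^0.1795 = 13.15 × 0.5277 ≈ 6.937

6.9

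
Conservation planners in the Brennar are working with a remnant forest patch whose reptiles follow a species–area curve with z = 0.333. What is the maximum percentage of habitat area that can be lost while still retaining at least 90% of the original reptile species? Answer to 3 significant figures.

27.1%

Need (A_new/A_old)^0.333 = 0.9, so A_new/A_old = 0.9^(1/0.333) = 0.9^3.003
ln(A_new/A_old) = ln 0.9 / 0.333 = -0.1054 / 0.333 = -0.3164
A_new/A_old = e^-0.3164 ≈ 0.7288
Fraction that can be lost = 1 − 0.7288 = 0.2712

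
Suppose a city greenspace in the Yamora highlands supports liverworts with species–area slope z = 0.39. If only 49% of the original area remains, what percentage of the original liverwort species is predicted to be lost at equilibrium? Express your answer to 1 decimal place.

24.3%

S_new/S_old = (A_new/A_old)^z = 0.49^0.39
= exp(0.39 × ln 0.49) = exp(0.39 × -0.7133) = exp(-0.2782) ≈ 0.7571
Fraction lost = 1 − 0.7571 = 0.2429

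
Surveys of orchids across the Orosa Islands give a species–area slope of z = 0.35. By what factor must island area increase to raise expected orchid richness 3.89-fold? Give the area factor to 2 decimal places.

48.48

(A₂/A₁)^0.35 = 3.89, so A₂/A₁ = 3.89^(1/0.35) = 3.89^2.857
ln(A₂/A₁) = ln 3.89 / 0.35 = 1.3584 / 0.35 = 3.8812
A₂/A₁ = e^3.8812 ≈ 48.48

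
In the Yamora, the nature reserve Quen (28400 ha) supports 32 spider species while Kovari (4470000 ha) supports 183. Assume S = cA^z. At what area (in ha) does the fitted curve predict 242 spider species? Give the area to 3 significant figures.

10100000 ha

z = ln(183/32) / ln(4470000/28400) = 1.7438 / 5.0588 = 0.3447
c = 32 / 28400^0.3447 = 32 / 34.28 = 0.9335
A = (242/0.9335)^(1/0.3447) ⇒ ln A = ln(259.3)/0.3447 = 16.1236
A = e^16.1236 ≈ 10055292 ha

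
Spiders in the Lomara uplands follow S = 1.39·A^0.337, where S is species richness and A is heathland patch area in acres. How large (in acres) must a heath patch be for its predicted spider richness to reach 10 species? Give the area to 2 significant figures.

350 acres

10 = 1.39 × A^0.337  ⇒  A^0.337 = 10/1.39 = 7.194
ln A = ln(7.194) / 0.337 = 1.9733 / 0.337 = 5.8554
A = e^5.8554 ≈ 349.1 acres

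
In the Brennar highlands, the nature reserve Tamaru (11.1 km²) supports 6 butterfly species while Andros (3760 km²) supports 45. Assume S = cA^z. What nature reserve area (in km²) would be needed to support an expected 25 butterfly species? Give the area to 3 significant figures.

687 km²

z = ln(45/6) / ln(3760/11.1) = 2.0149 / 5.8252 = 0.3459
c = 6 / 11.1^0.3459 = 6 / 2.299 = 2.61
A = (25/2.61)^(1/0.3459) ⇒ ln A = ln(9.58)/0.3459 = 6.5328
A = e^6.5328 ≈ 687.3 km²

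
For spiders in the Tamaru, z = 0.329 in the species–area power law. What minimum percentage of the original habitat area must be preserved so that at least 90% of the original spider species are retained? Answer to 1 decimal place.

Need (A_new/A_old)^0.329 = 0.9, so A_new/A_old = 0.9^(1/0.329) = 0.9^3.04
ln(A_new/A_old) = ln 0.9 / 0.329 = -0.1054 / 0.329 = -0.3202
A_new/A_old = e^-0.3202 ≈ 0.726

72.6%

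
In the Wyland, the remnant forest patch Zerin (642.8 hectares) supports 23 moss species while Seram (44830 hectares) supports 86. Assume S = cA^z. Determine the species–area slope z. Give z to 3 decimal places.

0.311

Taking logs: ln S = ln c + z ln A, so z = (ln S₂ − ln S₁)/(ln A₂ − ln A₁).
z = ln(86/23) / ln(44830/642.8) = ln(3.739) / ln(69.74) = 1.3189 / 4.2448 = 0.3107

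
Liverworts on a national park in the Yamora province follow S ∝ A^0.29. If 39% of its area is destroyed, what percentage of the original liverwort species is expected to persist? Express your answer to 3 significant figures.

86.6%

S_new/S_old = (A_new/A_old)^z = 0.61^0.29
= exp(0.29 × ln 0.61) = exp(0.29 × -0.4943) = exp(-0.1433) ≈ 0.8665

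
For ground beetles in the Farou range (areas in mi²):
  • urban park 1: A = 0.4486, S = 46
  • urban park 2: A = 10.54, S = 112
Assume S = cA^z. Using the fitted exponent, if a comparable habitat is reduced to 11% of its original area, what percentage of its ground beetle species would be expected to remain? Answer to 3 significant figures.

z = ln(112/46) / ln(10.54/0.4486) = 0.8899 / 3.1568 = 0.2819
S_new/S_old = (A_new/A_old)^z = 0.11^0.2819 = exp(0.2819 × -2.2073) = 0.5368

53.7%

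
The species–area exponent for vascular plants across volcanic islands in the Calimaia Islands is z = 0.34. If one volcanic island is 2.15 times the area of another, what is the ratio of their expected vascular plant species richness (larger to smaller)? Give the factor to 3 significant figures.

1.30

S₂/S₁ = (A₂/A₁)^z = 2.15^0.34
ln(S₂/S₁) = 0.34 × ln 2.15 = 0.34 × 0.7655 = 0.2603
S₂/S₁ = e^0.2603 ≈ 1.297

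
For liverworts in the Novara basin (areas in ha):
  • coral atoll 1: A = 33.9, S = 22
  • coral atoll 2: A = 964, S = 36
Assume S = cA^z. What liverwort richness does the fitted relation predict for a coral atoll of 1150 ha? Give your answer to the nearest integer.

37

z = ln(36/22) / ln(964/33.9) = 0.4925 / 3.3477 = 0.1471
c = 22 / 33.9^0.1471 = 22 / 1.679 = 13.1
S₃ = 13.1 × 1150^0.1471 = 13.1 × 2.82 ≈ 36.95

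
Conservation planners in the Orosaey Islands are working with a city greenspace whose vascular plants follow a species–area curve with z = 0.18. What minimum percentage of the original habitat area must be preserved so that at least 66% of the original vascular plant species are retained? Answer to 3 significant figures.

9.94%

Need (A_new/A_old)^0.18 = 0.66, so A_new/A_old = 0.66^(1/0.18) = 0.66^5.556
ln(A_new/A_old) = ln 0.66 / 0.18 = -0.4155 / 0.18 = -2.3084
A_new/A_old = e^-2.3084 ≈ 0.09942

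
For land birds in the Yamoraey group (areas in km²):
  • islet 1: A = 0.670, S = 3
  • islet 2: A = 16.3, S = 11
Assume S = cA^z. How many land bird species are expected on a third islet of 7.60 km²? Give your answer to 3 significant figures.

8.06

z = ln(11/3) / ln(16.3/0.67) = 1.2993 / 3.1916 = 0.4071
c = 3 / 0.67^0.4071 = 3 / 0.8496 = 3.531
S₃ = 3.531 × 7.6^0.4071 = 3.531 × 2.283 ≈ 8.063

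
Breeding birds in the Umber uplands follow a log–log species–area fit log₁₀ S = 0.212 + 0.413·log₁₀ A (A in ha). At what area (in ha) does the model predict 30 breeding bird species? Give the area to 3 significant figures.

30 = 1.629 × A^0.413  ⇒  A^0.413 = 30/1.629 = 18.41
ln A = ln(18.41) / 0.413 = 2.9130 / 0.413 = 7.0534
A = e^7.0534 ≈ 1157 ha

1160 ha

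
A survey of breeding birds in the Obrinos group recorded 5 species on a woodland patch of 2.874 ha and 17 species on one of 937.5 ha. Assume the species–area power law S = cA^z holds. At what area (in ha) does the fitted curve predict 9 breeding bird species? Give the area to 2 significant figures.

z = ln(17/5) / ln(937.5/2.874) = 1.2238 / 5.7875 = 0.2115
c = 5 / 2.874^0.2115 = 5 / 1.25 = 4
A = (9/4)^(1/0.2115) ⇒ ln A = ln(2.25)/0.2115 = 3.8355
A = e^3.8355 ≈ 46.32 ha

46 ha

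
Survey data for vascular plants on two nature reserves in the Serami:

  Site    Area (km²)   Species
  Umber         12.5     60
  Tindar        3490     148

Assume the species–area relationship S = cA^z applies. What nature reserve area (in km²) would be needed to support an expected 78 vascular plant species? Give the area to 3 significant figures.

z = ln(148/60) / ln(3490/12.5) = 0.9029 / 5.6319 = 0.1603
c = 60 / 12.5^0.1603 = 60 / 1.499 = 40.02
A = (78/40.02)^(1/0.1603) ⇒ ln A = ln(1.949)/0.1603 = 4.1623
A = e^4.1623 ≈ 64.22 km²

64.2 km²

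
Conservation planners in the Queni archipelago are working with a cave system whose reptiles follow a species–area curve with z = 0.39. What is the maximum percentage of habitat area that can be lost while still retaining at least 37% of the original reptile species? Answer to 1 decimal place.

92.2%

Need (A_new/A_old)^0.39 = 0.37, so A_new/A_old = 0.37^(1/0.39) = 0.37^2.564
ln(A_new/A_old) = ln 0.37 / 0.39 = -0.9943 / 0.39 = -2.5494
A_new/A_old = e^-2.5494 ≈ 0.07813
Fraction that can be lost = 1 − 0.07813 = 0.9219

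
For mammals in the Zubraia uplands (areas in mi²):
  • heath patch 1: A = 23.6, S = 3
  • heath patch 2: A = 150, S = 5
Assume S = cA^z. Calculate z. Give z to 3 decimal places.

Taking logs: ln S = ln c + z ln A, so z = (ln S₂ − ln S₁)/(ln A₂ − ln A₁).
z = ln(5/3) / ln(150/23.6) = ln(1.667) / ln(6.356) = 0.5108 / 1.8494 = 0.2762

0.276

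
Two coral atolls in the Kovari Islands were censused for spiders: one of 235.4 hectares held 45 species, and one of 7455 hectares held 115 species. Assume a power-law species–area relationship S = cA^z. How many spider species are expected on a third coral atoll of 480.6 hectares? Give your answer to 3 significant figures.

54.6

z = ln(115/45) / ln(7455/235.4) = 0.9383 / 3.4554 = 0.2715
c = 45 / 235.4^0.2715 = 45 / 4.406 = 10.21
S₃ = 10.21 × 480.6^0.2715 = 10.21 × 5.348 ≈ 54.62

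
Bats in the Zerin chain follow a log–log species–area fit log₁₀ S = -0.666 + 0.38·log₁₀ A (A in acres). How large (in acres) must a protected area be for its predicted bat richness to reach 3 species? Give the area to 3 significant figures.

3 = 0.2158 × A^0.38  ⇒  A^0.38 = 3/0.2158 = 13.9
ln A = ln(13.9) / 0.38 = 2.6321 / 0.38 = 6.9267
A = e^6.9267 ≈ 1019 acres

1020 acres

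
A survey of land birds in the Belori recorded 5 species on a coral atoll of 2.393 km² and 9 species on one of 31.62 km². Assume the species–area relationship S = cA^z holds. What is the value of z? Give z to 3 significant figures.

Taking logs: ln S = ln c + z ln A, so z = (ln S₂ − ln S₁)/(ln A₂ − ln A₁).
z = ln(9/5) / ln(31.62/2.393) = ln(1.8) / ln(13.21) = 0.5878 / 2.5812 = 0.2277

0.228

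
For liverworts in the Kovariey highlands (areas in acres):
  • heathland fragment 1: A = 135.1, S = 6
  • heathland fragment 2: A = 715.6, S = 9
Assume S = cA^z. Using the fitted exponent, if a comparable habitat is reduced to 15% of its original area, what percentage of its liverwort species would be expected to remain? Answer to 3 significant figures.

63.0%

z = ln(9/6) / ln(715.6/135.1) = 0.4055 / 1.6671 = 0.2432
S_new/S_old = (A_new/A_old)^z = 0.15^0.2432 = exp(0.2432 × -1.8971) = 0.6304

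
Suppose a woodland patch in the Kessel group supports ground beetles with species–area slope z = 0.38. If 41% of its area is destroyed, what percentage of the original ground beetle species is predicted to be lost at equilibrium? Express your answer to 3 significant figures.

18.2%

S_new/S_old = (A_new/A_old)^z = 0.59^0.38
= exp(0.38 × ln 0.59) = exp(0.38 × -0.5276) = exp(-0.2005) ≈ 0.8183
Fraction lost = 1 − 0.8183 = 0.1817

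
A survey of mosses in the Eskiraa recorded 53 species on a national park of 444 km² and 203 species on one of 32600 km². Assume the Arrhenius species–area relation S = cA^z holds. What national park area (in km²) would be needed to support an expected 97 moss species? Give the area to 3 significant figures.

z = ln(203/53) / ln(32600/444) = 1.3429 / 4.2962 = 0.3126
c = 53 / 444^0.3126 = 53 / 6.722 = 7.884
A = (97/7.884)^(1/0.3126) ⇒ ln A = ln(12.3)/0.3126 = 8.0295
A = e^8.0295 ≈ 3070 km²

3070 km²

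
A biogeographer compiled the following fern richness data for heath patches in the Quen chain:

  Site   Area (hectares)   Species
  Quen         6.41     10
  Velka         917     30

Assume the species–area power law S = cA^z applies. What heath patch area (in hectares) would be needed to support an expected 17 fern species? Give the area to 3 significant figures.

z = ln(30/10) / ln(917/6.41) = 1.0986 / 4.9632 = 0.2213
c = 10 / 6.41^0.2213 = 10 / 1.509 = 6.628
A = (17/6.628)^(1/0.2213) ⇒ ln A = ln(2.565)/0.2213 = 4.2551
A = e^4.2551 ≈ 70.46 hectares

70.5 hectares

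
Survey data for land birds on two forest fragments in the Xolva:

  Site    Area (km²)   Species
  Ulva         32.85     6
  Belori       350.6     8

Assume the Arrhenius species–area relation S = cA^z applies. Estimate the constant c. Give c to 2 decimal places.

3.93

z = ln(S₂/S₁) / ln(A₂/A₁) = ln(8/6) / ln(350.6/32.85) = 0.2877 / 2.3677 = 0.1215
c = S₁ / A₁^z = 6 / 32.85^0.1215 = 6 / 1.528 = 3.925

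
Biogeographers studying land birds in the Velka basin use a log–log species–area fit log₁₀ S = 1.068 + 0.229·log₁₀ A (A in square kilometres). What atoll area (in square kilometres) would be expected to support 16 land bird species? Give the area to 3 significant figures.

16 = 11.69 × A^0.229  ⇒  A^0.229 = 16/11.69 = 1.368
ln A = ln(1.368) / 0.229 = 0.3134 / 0.229 = 1.3687
A = e^1.3687 ≈ 3.93 square kilometres

3.93 square kilometres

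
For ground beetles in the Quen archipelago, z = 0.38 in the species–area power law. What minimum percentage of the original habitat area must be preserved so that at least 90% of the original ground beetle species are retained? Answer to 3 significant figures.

Need (A_new/A_old)^0.38 = 0.9, so A_new/A_old = 0.9^(1/0.38) = 0.9^2.632
ln(A_new/A_old) = ln 0.9 / 0.38 = -0.1054 / 0.38 = -0.2773
A_new/A_old = e^-0.2773 ≈ 0.7579

75.8%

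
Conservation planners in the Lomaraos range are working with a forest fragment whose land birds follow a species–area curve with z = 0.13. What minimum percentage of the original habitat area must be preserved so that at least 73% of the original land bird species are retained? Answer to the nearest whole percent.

9%

Need (A_new/A_old)^0.13 = 0.73, so A_new/A_old = 0.73^(1/0.13) = 0.73^7.692
ln(A_new/A_old) = ln 0.73 / 0.13 = -0.3147 / 0.13 = -2.4209
A_new/A_old = e^-2.4209 ≈ 0.08885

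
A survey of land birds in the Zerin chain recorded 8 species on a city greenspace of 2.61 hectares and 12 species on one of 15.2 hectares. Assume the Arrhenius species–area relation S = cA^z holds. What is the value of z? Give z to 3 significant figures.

Taking logs: ln S = ln c + z ln A, so z = (ln S₂ − ln S₁)/(ln A₂ − ln A₁).
z = ln(12/8) / ln(15.2/2.61) = ln(1.5) / ln(5.824) = 0.4055 / 1.7619 = 0.2301

0.230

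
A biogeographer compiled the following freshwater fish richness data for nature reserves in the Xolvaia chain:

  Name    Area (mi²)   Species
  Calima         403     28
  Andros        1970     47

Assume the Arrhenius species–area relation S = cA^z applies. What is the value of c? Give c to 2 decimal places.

z = ln(S₂/S₁) / ln(A₂/A₁) = ln(47/28) / ln(1970/403) = 0.5179 / 1.5869 = 0.3264
c = S₁ / A₁^z = 28 / 403^0.3264 = 28 / 7.085 = 3.952

3.95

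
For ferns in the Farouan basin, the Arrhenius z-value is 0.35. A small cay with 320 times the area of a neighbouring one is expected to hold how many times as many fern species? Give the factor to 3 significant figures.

7.53

S₂/S₁ = (A₂/A₁)^z = 320^0.35
ln(S₂/S₁) = 0.35 × ln 320 = 0.35 × 5.7683 = 2.0189
S₂/S₁ = e^2.0189 ≈ 7.53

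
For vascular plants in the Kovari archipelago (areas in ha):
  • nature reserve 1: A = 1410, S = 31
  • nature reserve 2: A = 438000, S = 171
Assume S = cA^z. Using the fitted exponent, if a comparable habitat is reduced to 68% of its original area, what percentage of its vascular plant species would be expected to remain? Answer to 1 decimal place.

z = ln(171/31) / ln(438000/1410) = 1.7077 / 5.7386 = 0.2976
S_new/S_old = (A_new/A_old)^z = 0.68^0.2976 = exp(0.2976 × -0.3857) = 0.8916

89.2%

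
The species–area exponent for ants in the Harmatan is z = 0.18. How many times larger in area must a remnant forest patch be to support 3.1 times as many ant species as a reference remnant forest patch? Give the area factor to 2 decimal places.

(A₂/A₁)^0.18 = 3.1, so A₂/A₁ = 3.1^(1/0.18) = 3.1^5.556
ln(A₂/A₁) = ln 3.1 / 0.18 = 1.1314 / 0.18 = 6.2856
A₂/A₁ = e^6.2856 ≈ 536.8

536.77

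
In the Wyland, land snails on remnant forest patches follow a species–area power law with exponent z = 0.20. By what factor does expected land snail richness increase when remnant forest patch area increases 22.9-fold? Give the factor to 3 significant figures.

1.87

S₂/S₁ = (A₂/A₁)^z = 22.9^0.2
ln(S₂/S₁) = 0.2 × ln 22.9 = 0.2 × 3.1311 = 0.6262
S₂/S₁ = e^0.6262 ≈ 1.871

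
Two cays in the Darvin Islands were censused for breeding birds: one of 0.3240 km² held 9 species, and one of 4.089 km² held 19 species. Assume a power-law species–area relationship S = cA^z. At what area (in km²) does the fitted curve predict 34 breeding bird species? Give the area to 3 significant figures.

z = ln(19/9) / ln(4.089/0.324) = 0.7472 / 2.5353 = 0.2947
c = 9 / 0.324^0.2947 = 9 / 0.7174 = 12.55
A = (34/12.55)^(1/0.2947) ⇒ ln A = ln(2.71)/0.2947 = 3.3828
A = e^3.3828 ≈ 29.45 km²

29.5 km²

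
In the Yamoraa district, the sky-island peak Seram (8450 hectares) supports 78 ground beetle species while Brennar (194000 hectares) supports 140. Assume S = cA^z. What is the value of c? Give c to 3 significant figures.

14.4

z = ln(S₂/S₁) / ln(A₂/A₁) = ln(140/78) / ln(194000/8450) = 0.5849 / 3.1337 = 0.1867
c = S₁ / A₁^z = 78 / 8450^0.1867 = 78 / 5.407 = 14.42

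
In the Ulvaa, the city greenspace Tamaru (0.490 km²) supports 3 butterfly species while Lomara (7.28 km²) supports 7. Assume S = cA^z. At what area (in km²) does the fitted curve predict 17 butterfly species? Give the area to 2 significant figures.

120 km²

z = ln(7/3) / ln(7.28/0.49) = 0.8473 / 2.6985 = 0.3140
c = 3 / 0.49^0.3140 = 3 / 0.7993 = 3.753
A = (17/3.753)^(1/0.3140) ⇒ ln A = ln(4.53)/0.3140 = 4.8110
A = e^4.8110 ≈ 122.9 km²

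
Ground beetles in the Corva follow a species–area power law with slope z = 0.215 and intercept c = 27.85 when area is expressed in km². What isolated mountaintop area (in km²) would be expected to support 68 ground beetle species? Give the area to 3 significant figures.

63.6 km²

68 = 27.85 × A^0.215  ⇒  A^0.215 = 68/27.85 = 2.442
ln A = ln(2.442) / 0.215 = 0.8927 / 0.215 = 4.1520
A = e^4.1520 ≈ 63.56 km²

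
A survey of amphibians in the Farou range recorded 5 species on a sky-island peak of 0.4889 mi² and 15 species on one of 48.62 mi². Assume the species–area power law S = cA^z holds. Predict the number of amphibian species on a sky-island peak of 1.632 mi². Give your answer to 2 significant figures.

6.7

z = ln(15/5) / ln(48.62/0.4889) = 1.0986 / 4.5996 = 0.2388
c = 5 / 0.4889^0.2388 = 5 / 0.8429 = 5.932
S₃ = 5.932 × 1.632^0.2388 = 5.932 × 1.124 ≈ 6.668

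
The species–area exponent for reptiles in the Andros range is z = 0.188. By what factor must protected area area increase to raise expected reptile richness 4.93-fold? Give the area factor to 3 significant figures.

4850

(A₂/A₁)^0.188 = 4.93, so A₂/A₁ = 4.93^(1/0.188) = 4.93^5.319
ln(A₂/A₁) = ln 4.93 / 0.188 = 1.5953 / 0.188 = 8.4858
A₂/A₁ = e^8.4858 ≈ 4846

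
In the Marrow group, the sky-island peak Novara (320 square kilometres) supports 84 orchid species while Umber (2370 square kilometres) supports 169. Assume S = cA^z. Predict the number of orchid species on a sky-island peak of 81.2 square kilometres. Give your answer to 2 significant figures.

z = ln(169/84) / ln(2370/320) = 0.6991 / 2.0023 = 0.3491
c = 84 / 320^0.3491 = 84 / 7.493 = 11.21
S₃ = 11.21 × 81.2^0.3491 = 11.21 × 4.642 ≈ 52.04

52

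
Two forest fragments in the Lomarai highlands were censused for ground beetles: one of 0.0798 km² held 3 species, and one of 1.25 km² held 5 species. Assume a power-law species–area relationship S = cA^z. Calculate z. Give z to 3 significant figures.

0.186

Taking logs: ln S = ln c + z ln A, so z = (ln S₂ − ln S₁)/(ln A₂ − ln A₁).
z = ln(5/3) / ln(1.25/0.0798) = ln(1.667) / ln(15.66) = 0.5108 / 2.7514 = 0.1857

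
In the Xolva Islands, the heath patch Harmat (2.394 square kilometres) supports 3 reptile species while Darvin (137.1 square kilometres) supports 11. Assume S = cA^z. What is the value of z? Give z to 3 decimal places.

0.321

Taking logs: ln S = ln c + z ln A, so z = (ln S₂ − ln S₁)/(ln A₂ − ln A₁).
z = ln(11/3) / ln(137.1/2.394) = ln(3.667) / ln(57.27) = 1.2993 / 4.0477 = 0.3210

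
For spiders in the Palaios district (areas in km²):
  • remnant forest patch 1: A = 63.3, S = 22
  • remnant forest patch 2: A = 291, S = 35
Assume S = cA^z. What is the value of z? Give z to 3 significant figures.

Taking logs: ln S = ln c + z ln A, so z = (ln S₂ − ln S₁)/(ln A₂ − ln A₁).
z = ln(35/22) / ln(291/63.3) = ln(1.591) / ln(4.597) = 0.4643 / 1.5254 = 0.3044

0.304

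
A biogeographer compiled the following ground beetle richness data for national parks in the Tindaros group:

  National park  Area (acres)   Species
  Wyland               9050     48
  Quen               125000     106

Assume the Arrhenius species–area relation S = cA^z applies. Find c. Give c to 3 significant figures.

z = ln(S₂/S₁) / ln(A₂/A₁) = ln(106/48) / ln(125000/9050) = 0.7922 / 2.6255 = 0.3017
c = S₁ / A₁^z = 48 / 9050^0.3017 = 48 / 15.63 = 3.072

3.07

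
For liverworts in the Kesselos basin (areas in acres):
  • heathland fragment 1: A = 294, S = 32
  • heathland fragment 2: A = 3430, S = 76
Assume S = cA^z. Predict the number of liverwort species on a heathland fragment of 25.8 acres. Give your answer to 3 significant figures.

z = ln(76/32) / ln(3430/294) = 0.8650 / 2.4567 = 0.3521
c = 32 / 294^0.3521 = 32 / 7.398 = 4.326
S₃ = 4.326 × 25.8^0.3521 = 4.326 × 3.141 ≈ 13.59

13.6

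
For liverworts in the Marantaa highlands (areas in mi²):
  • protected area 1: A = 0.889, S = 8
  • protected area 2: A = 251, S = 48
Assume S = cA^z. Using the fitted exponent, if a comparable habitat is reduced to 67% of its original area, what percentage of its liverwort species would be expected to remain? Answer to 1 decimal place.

88.1%

z = ln(48/8) / ln(251/0.889) = 1.7918 / 5.6431 = 0.3175
S_new/S_old = (A_new/A_old)^z = 0.67^0.3175 = exp(0.3175 × -0.4005) = 0.8806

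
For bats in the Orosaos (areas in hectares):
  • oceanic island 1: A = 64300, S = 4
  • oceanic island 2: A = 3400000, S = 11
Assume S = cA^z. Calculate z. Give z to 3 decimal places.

0.255

Taking logs: ln S = ln c + z ln A, so z = (ln S₂ − ln S₁)/(ln A₂ − ln A₁).
z = ln(11/4) / ln(3400000/64300) = ln(2.75) / ln(52.88) = 1.0116 / 3.9680 = 0.2549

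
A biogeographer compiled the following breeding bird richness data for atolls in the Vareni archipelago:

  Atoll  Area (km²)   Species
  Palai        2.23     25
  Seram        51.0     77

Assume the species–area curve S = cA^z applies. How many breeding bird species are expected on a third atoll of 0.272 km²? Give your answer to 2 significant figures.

z = ln(77/25) / ln(51/2.23) = 1.1249 / 3.1298 = 0.3594
c = 25 / 2.23^0.3594 = 25 / 1.334 = 18.74
S₃ = 18.74 × 0.272^0.3594 = 18.74 × 0.6263 ≈ 11.74

12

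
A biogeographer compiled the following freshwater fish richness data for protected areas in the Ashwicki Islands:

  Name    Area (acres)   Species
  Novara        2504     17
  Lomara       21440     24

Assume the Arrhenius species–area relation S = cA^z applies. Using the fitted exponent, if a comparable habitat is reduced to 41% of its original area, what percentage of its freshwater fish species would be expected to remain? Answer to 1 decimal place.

z = ln(24/17) / ln(21440/2504) = 0.3448 / 2.1474 = 0.1606
S_new/S_old = (A_new/A_old)^z = 0.41^0.1606 = exp(0.1606 × -0.8916) = 0.8666

86.7%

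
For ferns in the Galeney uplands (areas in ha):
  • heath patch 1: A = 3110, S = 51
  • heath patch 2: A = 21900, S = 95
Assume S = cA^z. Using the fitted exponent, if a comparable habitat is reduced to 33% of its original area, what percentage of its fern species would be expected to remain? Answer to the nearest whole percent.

z = ln(95/51) / ln(21900/3110) = 0.6221 / 1.9519 = 0.3187
S_new/S_old = (A_new/A_old)^z = 0.33^0.3187 = exp(0.3187 × -1.1087) = 0.7023

70%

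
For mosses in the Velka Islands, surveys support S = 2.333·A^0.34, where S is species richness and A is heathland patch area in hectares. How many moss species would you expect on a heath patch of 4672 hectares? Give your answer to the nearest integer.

S = 2.333 × 4672^0.34
ln S = ln 2.333 + 0.34 × ln 4672 = 0.8472 + 0.34 × 8.4493 = 3.7199
S = e^3.7199 ≈ 41.26

41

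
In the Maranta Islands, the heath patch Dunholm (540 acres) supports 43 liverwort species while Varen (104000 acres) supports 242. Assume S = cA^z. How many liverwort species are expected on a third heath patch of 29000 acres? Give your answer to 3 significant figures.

159

z = ln(242/43) / ln(104000/540) = 1.7277 / 5.2606 = 0.3284
c = 43 / 540^0.3284 = 43 / 7.896 = 5.446
S₃ = 5.446 × 29000^0.3284 = 5.446 × 29.21 ≈ 159.1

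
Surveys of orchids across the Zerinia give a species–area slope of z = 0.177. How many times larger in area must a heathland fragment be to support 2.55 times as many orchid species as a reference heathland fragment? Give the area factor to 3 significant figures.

198

(A₂/A₁)^0.177 = 2.55, so A₂/A₁ = 2.55^(1/0.177) = 2.55^5.65
ln(A₂/A₁) = ln 2.55 / 0.177 = 0.9361 / 0.177 = 5.2887
A₂/A₁ = e^5.2887 ≈ 198.1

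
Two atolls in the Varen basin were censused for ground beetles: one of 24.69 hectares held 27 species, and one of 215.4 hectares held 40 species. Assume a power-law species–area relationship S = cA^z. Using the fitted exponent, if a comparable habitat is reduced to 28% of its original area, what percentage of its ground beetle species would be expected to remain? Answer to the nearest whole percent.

z = ln(40/27) / ln(215.4/24.69) = 0.3930 / 2.1661 = 0.1815
S_new/S_old = (A_new/A_old)^z = 0.28^0.1815 = exp(0.1815 × -1.2730) = 0.7938

79%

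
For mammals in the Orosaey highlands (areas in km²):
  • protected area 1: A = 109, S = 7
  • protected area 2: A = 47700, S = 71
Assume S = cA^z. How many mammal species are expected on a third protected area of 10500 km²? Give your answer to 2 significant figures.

40

z = ln(71/7) / ln(47700/109) = 2.3168 / 6.0813 = 0.3810
c = 7 / 109^0.3810 = 7 / 5.973 = 1.172
S₃ = 1.172 × 10500^0.3810 = 1.172 × 34.04 ≈ 39.89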